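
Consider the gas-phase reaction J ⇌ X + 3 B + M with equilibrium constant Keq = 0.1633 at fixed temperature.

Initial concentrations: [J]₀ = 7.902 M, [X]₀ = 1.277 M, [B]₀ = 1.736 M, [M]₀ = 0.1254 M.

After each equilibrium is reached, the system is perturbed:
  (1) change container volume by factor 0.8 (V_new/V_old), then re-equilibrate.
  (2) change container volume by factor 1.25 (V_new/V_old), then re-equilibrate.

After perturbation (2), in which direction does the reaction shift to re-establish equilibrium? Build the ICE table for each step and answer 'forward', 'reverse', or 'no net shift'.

Direction: forward

Q₀ = 0.106 vs Keq = 0.1633 ⇒ Q<K, forward
Step 1:
                   J          X          B          M
  init         7.902      1.277      1.736     0.1254
  Δ         -0.03318    0.03318    0.09955    0.03318
  eq           7.869       1.31      1.836     0.1586
  solve Keq expr → x = 0.03318; check Q = 0.1633
Then change container volume by factor 0.8 (V_new/V_old).
Step 2:
                   J          X          B          M
  init         9.836      1.638      2.294     0.1982
  Δ          0.07898   -0.07898    -0.2369   -0.07898
  eq           9.915      1.559      2.058     0.1193
  solve Keq expr → x = -0.07898; check Q = 0.1633
Then change container volume by factor 1.25 (V_new/V_old).
Step 3:
                   J          X          B          M
  init         7.932      1.247      1.646     0.0954
  Δ         -0.06318    0.06318     0.1895    0.06318
  eq           7.869       1.31      1.836     0.1586
  solve Keq expr → x = 0.06318; check Q = 0.1633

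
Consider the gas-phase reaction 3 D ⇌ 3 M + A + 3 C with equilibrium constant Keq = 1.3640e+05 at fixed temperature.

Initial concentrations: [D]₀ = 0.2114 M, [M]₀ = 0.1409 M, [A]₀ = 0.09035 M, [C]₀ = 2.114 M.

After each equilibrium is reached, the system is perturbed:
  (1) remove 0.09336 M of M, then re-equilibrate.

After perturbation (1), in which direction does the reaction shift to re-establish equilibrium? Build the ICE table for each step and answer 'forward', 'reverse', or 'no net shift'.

Q₀ = 0.2527 vs Keq = 1.3640e+05 ⇒ Q<K, forward
Step 1:
                    D           M           A           C
  I            0.2114      0.1409     0.09035       2.114
  C            -0.203       0.203     0.06768       0.203
  E           0.00837      0.3439       0.158       2.317
  solve Keq expr → x = 0.06768; check Q = 1.3640e+05
Then remove 0.09336 M of M.
Step 2:
                    D           M           A           C
  I           0.00837      0.2506       0.158       2.317
  C         -0.002203    0.002203  7.3432e-04    0.002203
  E          0.006167      0.2528      0.1588       2.319
  solve Keq expr → x = 7.3432e-04; check Q = 1.3640e+05

Direction: forward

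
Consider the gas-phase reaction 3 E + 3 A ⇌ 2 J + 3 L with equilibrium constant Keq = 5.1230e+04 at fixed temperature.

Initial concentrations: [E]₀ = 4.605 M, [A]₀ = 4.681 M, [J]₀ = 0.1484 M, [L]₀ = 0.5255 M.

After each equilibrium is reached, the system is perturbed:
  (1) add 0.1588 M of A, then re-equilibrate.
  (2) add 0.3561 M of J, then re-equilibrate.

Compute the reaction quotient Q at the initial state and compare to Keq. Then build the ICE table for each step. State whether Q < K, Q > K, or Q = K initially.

Q₀ = 3.1907e-07; Q < K (proceeds forward)

Q₀ = 3.1907e-07 vs Keq = 5.1230e+04 ⇒ Q<K, forward
Step 1:
                  E         A         J         L
  Initial     4.605     4.681    0.1484    0.5255
  Change     -4.136    -4.136     2.757     4.136
  Equil       0.469     0.545     2.906     4.662
  solve Keq expr → x = 1.379; check Q = 5.1230e+04
Then add 0.1588 M of A.
Step 2:
                  E         A         J         L
  Initial     0.469    0.7038     2.906     4.662
  Change   -0.06179  -0.06179   0.04119   0.06179
  Equil      0.4072     0.642     2.947     4.723
  solve Keq expr → x = 0.0206; check Q = 5.1230e+04
Then add 0.3561 M of J.
Step 3:
                  E         A         J         L
  Initial    0.4072     0.642     3.303     4.723
  Change    0.01774   0.01774  -0.01183  -0.01774
  Equil      0.4249    0.6597     3.291     4.706
  solve Keq expr → x = -0.005913; check Q = 5.1230e+04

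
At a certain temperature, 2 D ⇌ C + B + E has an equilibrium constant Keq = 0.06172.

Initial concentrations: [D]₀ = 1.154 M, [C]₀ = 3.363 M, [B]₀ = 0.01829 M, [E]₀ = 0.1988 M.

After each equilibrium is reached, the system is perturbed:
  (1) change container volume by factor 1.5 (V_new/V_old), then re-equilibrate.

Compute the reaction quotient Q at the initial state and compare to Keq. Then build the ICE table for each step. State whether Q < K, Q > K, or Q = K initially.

Q₀ = 0.009182; Q < K (proceeds forward)

Q₀ = 0.009182 vs Keq = 0.06172 ⇒ Q<K, forward
Step 1:
                  D         C         B         E
  Initial     1.154     3.363   0.01829    0.1988
  Change    -0.1153   0.05763   0.05763   0.05763
  Equil       1.039     3.421   0.07592    0.2564
  solve Keq expr → x = 0.05763; check Q = 0.06172
Then change container volume by factor 1.5 (V_new/V_old).
Step 2:
                  D         C         B         E
  Initial    0.6925      2.28   0.05061     0.171
  Change   -0.02755   0.01378   0.01378   0.01378
  Equil      0.6649     2.294   0.06439    0.1847
  solve Keq expr → x = 0.01378; check Q = 0.06172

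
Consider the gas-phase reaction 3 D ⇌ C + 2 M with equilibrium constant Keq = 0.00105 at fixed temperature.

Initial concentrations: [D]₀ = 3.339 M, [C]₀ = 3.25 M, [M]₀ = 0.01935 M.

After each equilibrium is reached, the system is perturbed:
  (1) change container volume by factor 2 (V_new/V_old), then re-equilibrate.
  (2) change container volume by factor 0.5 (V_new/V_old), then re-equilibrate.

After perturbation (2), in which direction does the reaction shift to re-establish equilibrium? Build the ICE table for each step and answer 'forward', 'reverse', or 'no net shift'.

Q₀ = 3.2689e-05 vs Keq = 0.00105 ⇒ Q<K, forward
Step 1:
                    D           C           M
  init          3.339        3.25     0.01935
  Δ           -0.1253     0.04177     0.08354
  eq            3.214       3.292      0.1029
  solve Keq expr → x = 0.04177; check Q = 0.00105
Then change container volume by factor 2 (V_new/V_old).
Step 2:
                    D           C           M
  init          1.607       1.646     0.05145
  Δ                 0           0           0
  eq            1.607       1.646     0.05145
  solve Keq expr → x = 0; check Q = 0.00105
Then change container volume by factor 0.5 (V_new/V_old).
Step 3:
                    D           C           M
  init          3.214       3.292      0.1029
  Δ                 0           0           0
  eq            3.214       3.292      0.1029
  solve Keq expr → x = 0; check Q = 0.00105

Direction: no net shift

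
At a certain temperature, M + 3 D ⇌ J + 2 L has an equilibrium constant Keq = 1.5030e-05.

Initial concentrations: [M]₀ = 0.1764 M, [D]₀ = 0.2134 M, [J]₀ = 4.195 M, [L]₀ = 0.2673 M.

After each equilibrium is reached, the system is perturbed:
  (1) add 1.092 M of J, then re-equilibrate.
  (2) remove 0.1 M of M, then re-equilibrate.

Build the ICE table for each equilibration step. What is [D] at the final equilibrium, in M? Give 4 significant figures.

[D]_eq = 0.6138 M

Q₀ = 174.8 vs Keq = 1.5030e-05 ⇒ Q>K, reverse
Step 1:
                  M         D         J         L
  I          0.1764    0.2134     4.195    0.2673
  C          0.1334    0.4002   -0.1334   -0.2668
  E          0.3098    0.6136     4.062 5.1460e-04
  solve Keq expr → x = -0.1334; check Q = 1.5030e-05
Then add 1.092 M of J.
Step 2:
                  M         D         J         L
  I          0.3098    0.6136     5.154 5.1460e-04
  C       2.8821e-05 8.6463e-05 -2.8821e-05 -5.7642e-05
  E          0.3098    0.6137     5.154 4.5696e-04
  solve Keq expr → x = -2.8821e-05; check Q = 1.5030e-05
Then remove 0.1 M of M.
Step 3:
                  M         D         J         L
  I          0.2098    0.6137     5.154 4.5696e-04
  C       4.0380e-05 1.2114e-04 -4.0380e-05 -8.0759e-05
  E          0.2099    0.6138     5.154 3.7620e-04
  solve Keq expr → x = -4.0380e-05; check Q = 1.5030e-05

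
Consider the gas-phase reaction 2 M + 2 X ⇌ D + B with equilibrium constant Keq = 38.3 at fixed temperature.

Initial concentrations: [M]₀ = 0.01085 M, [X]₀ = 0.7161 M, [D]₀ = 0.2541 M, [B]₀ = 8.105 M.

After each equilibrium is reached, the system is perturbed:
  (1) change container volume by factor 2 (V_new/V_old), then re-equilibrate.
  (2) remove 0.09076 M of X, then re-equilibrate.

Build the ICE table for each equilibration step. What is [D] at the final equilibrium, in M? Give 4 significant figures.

Q₀ = 3.4115e+04 vs Keq = 38.3 ⇒ Q>K, reverse
Step 1:
                  M         X         D         B
  init      0.01085    0.7161    0.2541     8.105
  Δ          0.1903    0.1903  -0.09515  -0.09515
  eq         0.2012    0.9064    0.1589      8.01
  solve Keq expr → x = -0.09515; check Q = 38.3
Then change container volume by factor 2 (V_new/V_old).
Step 2:
                  M         X         D         B
  init       0.1006    0.4532   0.07947     4.005
  Δ         0.04947   0.04947  -0.02473  -0.02473
  eq           0.15    0.5027   0.05474      3.98
  solve Keq expr → x = -0.02473; check Q = 38.3
Then remove 0.09076 M of X.
Step 3:
                  M         X         D         B
  init         0.15    0.4119   0.05474      3.98
  Δ         0.01452   0.01452 -0.007262 -0.007262
  eq         0.1646    0.4264   0.04748     3.973
  solve Keq expr → x = -0.007262; check Q = 38.3

[D]_eq = 0.04748 M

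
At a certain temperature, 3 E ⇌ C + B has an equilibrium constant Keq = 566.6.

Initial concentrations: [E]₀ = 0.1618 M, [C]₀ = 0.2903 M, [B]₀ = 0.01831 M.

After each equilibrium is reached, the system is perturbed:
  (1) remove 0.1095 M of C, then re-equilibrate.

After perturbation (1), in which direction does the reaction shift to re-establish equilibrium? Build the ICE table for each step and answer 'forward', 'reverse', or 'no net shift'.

Direction: forward

Q₀ = 1.255 vs Keq = 566.6 ⇒ Q<K, forward
Step 1:
                  E         C         B
  Initial    0.1618    0.2903   0.01831
  Change    -0.1288   0.04293   0.04293
  Equil     0.03302    0.3332   0.06124
  solve Keq expr → x = 0.04293; check Q = 566.6
Then remove 0.1095 M of C.
Step 2:
                  E         C         B
  Initial   0.03302    0.2237   0.06124
  Change  -0.003851  0.001284  0.001284
  Equil     0.02917     0.225   0.06252
  solve Keq expr → x = 0.001284; check Q = 566.6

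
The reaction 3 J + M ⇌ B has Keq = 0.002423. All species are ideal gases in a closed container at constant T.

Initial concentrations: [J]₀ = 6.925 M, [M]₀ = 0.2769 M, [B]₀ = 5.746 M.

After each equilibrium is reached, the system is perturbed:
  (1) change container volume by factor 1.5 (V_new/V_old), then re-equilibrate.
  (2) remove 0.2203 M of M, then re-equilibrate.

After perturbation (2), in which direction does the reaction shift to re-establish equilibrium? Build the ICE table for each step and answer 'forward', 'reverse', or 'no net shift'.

Q₀ = 0.06249 vs Keq = 0.002423 ⇒ Q>K, reverse
Step 1:
                    J           M           B
  init          6.925      0.2769       5.746
  Δ             3.748       1.249      -1.249
  eq            10.67       1.526       4.497
  solve Keq expr → x = -1.249; check Q = 0.002423
Then change container volume by factor 1.5 (V_new/V_old).
Step 2:
                    J           M           B
  init          7.115       1.018       2.998
  Δ             1.586      0.5288     -0.5288
  eq            8.702       1.546       2.469
  solve Keq expr → x = -0.5288; check Q = 0.002423
Then remove 0.2203 M of M.
Step 3:
                    J           M           B
  init          8.702       1.326       2.469
  Δ            0.2127     0.07091    -0.07091
  eq            8.915       1.397       2.398
  solve Keq expr → x = -0.07091; check Q = 0.002423

Direction: reverse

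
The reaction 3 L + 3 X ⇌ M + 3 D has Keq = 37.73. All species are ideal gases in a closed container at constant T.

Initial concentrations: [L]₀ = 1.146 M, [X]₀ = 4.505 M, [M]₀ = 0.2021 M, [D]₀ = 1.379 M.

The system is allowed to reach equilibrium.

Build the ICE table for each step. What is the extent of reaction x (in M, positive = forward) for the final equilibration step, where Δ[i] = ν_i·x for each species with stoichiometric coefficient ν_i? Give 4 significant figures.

x = 0.328 M

Q₀ = 0.003851 vs Keq = 37.73 ⇒ Q<K, forward
Step 1:
                  L         X         M         D
  Initial     1.146     4.505    0.2021     1.379
  Change    -0.9841   -0.9841     0.328    0.9841
  Equil      0.1619     3.521    0.5301     2.363
  solve Keq expr → x = 0.328; check Q = 37.73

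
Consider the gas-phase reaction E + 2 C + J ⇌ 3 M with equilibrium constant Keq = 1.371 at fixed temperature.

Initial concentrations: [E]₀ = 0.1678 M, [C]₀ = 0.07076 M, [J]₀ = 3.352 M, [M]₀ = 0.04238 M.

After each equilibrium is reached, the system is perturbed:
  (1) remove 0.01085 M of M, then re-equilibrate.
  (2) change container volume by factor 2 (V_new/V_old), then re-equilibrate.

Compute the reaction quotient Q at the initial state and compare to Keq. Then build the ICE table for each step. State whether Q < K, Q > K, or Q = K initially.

Q₀ = 0.02703 vs Keq = 1.371 ⇒ Q<K, forward
Step 1:
                   E          C          J          M
  I           0.1678    0.07076      3.352    0.04238
  C         -0.01763   -0.03526   -0.01763     0.0529
  E           0.1502     0.0355      3.334    0.09528
  solve Keq expr → x = 0.01763; check Q = 1.371
Then remove 0.01085 M of M.
Step 2:
                   E          C          J          M
  I           0.1502     0.0355      3.334    0.08443
  C        -0.001586  -0.003171  -0.001586   0.004757
  E           0.1486    0.03232      3.333    0.08918
  solve Keq expr → x = 0.001586; check Q = 1.371
Then change container volume by factor 2 (V_new/V_old).
Step 3:
                   E          C          J          M
  I          0.07429    0.01616      1.666    0.04459
  C         0.001528   0.003056   0.001528  -0.004585
  E          0.07582    0.01922      1.668    0.04001
  solve Keq expr → x = -0.001528; check Q = 1.371

Q₀ = 0.02703; Q < K (proceeds forward)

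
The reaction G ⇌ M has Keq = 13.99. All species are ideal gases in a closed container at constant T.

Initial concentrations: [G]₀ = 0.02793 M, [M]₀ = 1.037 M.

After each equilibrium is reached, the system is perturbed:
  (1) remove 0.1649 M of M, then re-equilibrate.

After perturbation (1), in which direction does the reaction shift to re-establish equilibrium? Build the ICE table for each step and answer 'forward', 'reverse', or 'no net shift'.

Q₀ = 37.13 vs Keq = 13.99 ⇒ Q>K, reverse
Step 1:
                   G          M
  I          0.02793      1.037
  C          0.04311   -0.04311
  E          0.07104     0.9939
  solve Keq expr → x = -0.04311; check Q = 13.99
Then remove 0.1649 M of M.
Step 2:
                   G          M
  I          0.07104      0.829
  C           -0.011      0.011
  E          0.06004       0.84
  solve Keq expr → x = 0.011; check Q = 13.99

Direction: forward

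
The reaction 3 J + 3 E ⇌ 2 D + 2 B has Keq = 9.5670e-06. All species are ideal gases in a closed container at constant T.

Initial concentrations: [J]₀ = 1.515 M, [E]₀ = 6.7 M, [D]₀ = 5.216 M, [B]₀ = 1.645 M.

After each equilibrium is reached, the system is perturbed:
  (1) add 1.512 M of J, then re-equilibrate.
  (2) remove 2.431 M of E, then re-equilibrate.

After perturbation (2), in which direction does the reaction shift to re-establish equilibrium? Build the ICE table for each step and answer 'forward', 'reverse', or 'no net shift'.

Direction: reverse

Q₀ = 0.0704 vs Keq = 9.5670e-06 ⇒ Q>K, reverse
Step 1:
                    J           E           D           B
  I             1.515         6.7       5.216       1.645
  C             2.227       2.227      -1.485      -1.485
  E             3.742       8.927       3.731      0.1601
  solve Keq expr → x = -0.7425; check Q = 9.5670e-06
Then add 1.512 M of J.
Step 2:
                    J           E           D           B
  I             5.254       8.927       3.731      0.1601
  C           -0.1281     -0.1281     0.08543     0.08543
  E             5.126       8.799       3.817      0.2455
  solve Keq expr → x = 0.04272; check Q = 9.5670e-06
Then remove 2.431 M of E.
Step 3:
                    J           E           D           B
  I             5.126       6.368       3.817      0.2455
  C            0.1214      0.1214    -0.08096    -0.08096
  E             5.248        6.49       3.736      0.1646
  solve Keq expr → x = -0.04048; check Q = 9.5670e-06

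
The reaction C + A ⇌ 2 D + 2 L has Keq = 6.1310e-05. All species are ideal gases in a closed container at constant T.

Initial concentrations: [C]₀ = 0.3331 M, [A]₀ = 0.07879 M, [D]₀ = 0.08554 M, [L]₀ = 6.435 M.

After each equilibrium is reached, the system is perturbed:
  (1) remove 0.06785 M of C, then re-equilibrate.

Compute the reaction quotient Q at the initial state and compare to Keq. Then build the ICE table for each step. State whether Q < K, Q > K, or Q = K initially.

Q₀ = 11.54 vs Keq = 6.1310e-05 ⇒ Q>K, reverse
Step 1:
                  C         A         D         L
  Initial    0.3331   0.07879   0.08554     6.435
  Change    0.04264   0.04264  -0.08528  -0.08528
  Equil      0.3757    0.1214 2.6340e-04      6.35
  solve Keq expr → x = -0.04264; check Q = 6.1310e-05
Then remove 0.06785 M of C.
Step 2:
                  C         A         D         L
  Initial    0.3079    0.1214 2.6340e-04      6.35
  Change  1.2474e-05 1.2474e-05 -2.4947e-05 -2.4947e-05
  Equil      0.3079    0.1214 2.3845e-04      6.35
  solve Keq expr → x = -1.2474e-05; check Q = 6.1310e-05

Q₀ = 11.54; Q > K (proceeds reverse)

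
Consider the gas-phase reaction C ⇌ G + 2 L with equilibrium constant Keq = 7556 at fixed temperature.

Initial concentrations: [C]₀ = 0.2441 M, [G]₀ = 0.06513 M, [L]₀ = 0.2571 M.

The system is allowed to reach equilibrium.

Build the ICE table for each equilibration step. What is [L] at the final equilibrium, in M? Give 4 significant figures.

Q₀ = 0.01764 vs Keq = 7556 ⇒ Q<K, forward
Step 1:
                  C         G         L
  init       0.2441   0.06513    0.2571
  Δ         -0.2441    0.2441    0.4882
  eq      2.2728e-05    0.3092    0.7453
  solve Keq expr → x = 0.2441; check Q = 7556

[L]_eq = 0.7453 M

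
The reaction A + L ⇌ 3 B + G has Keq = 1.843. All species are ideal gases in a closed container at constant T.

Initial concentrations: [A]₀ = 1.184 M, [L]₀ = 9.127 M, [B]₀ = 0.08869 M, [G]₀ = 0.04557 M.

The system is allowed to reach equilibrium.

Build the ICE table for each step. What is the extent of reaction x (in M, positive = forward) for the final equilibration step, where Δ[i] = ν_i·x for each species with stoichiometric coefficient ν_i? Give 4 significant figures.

x = 0.6949 M

Q₀ = 2.9419e-06 vs Keq = 1.843 ⇒ Q<K, forward
Step 1:
                   A          L          B          G
  I            1.184      9.127    0.08869    0.04557
  C          -0.6949    -0.6949      2.085     0.6949
  E           0.4891      8.432      2.173     0.7405
  solve Keq expr → x = 0.6949; check Q = 1.843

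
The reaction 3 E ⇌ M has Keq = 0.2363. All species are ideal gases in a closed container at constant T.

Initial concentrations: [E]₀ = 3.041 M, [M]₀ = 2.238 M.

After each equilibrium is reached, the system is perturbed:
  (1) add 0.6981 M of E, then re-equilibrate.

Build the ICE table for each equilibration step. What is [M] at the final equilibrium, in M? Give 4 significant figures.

Q₀ = 0.07958 vs Keq = 0.2363 ⇒ Q<K, forward
Step 1:
                   E          M
  init         3.041      2.238
  Δ          -0.8404     0.2801
  eq           2.201      2.518
  solve Keq expr → x = 0.2801; check Q = 0.2363
Then add 0.6981 M of E.
Step 2:
                   E          M
  init         2.899      2.518
  Δ          -0.6378     0.2126
  eq           2.261      2.731
  solve Keq expr → x = 0.2126; check Q = 0.2363

[M]_eq = 2.731 M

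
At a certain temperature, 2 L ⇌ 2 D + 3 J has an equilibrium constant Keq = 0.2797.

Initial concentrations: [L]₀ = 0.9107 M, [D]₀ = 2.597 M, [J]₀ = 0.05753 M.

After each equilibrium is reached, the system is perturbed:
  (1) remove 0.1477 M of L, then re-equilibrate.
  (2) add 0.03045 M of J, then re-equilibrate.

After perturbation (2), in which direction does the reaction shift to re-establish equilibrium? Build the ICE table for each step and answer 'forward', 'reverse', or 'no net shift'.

Direction: reverse

Q₀ = 0.001548 vs Keq = 0.2797 ⇒ Q<K, forward
Step 1:
                    L           D           J
  Initial      0.9107       2.597     0.05753
  Change      -0.1474      0.1474      0.2211
  Equil        0.7633       2.744      0.2786
  solve Keq expr → x = 0.07371; check Q = 0.2797
Then remove 0.1477 M of L.
Step 2:
                    L           D           J
  Initial      0.6156       2.744      0.2786
  Change      0.02045    -0.02045    -0.03067
  Equil         0.636       2.724       0.248
  solve Keq expr → x = -0.01022; check Q = 0.2797
Then add 0.03045 M of J.
Step 3:
                    L           D           J
  Initial       0.636       2.724      0.2784
  Change      0.01672    -0.01672    -0.02508
  Equil        0.6528       2.707      0.2533
  solve Keq expr → x = -0.008361; check Q = 0.2797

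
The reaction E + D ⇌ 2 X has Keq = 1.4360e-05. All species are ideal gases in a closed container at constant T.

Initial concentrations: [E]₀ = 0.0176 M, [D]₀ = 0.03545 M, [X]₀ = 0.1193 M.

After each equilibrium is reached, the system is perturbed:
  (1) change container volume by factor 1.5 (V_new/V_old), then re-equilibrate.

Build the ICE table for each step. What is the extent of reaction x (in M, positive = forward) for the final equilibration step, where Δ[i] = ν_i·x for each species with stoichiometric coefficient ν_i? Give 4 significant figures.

x = 0 M

Q₀ = 22.81 vs Keq = 1.4360e-05 ⇒ Q>K, reverse
Step 1:
                   E          D          X
  Initial     0.0176    0.03545     0.1193
  Change     0.05949    0.05949     -0.119
  Equil      0.07709    0.09494 3.2418e-04
  solve Keq expr → x = -0.05949; check Q = 1.4360e-05
Then change container volume by factor 1.5 (V_new/V_old).
Step 2:
                   E          D          X
  Initial    0.05139    0.06329 2.1612e-04
  Change           0          0          0
  Equil      0.05139    0.06329 2.1612e-04
  solve Keq expr → x = 0; check Q = 1.4360e-05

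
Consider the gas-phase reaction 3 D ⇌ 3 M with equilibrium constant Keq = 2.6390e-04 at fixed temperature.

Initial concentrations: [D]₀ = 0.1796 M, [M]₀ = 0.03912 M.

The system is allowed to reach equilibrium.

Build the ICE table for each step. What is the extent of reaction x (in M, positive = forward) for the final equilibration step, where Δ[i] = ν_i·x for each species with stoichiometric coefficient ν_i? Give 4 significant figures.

Q₀ = 0.01033 vs Keq = 2.6390e-04 ⇒ Q>K, reverse
Step 1:
                   D          M
  init        0.1796    0.03912
  Δ          0.02594   -0.02594
  eq          0.2055    0.01318
  solve Keq expr → x = -0.008645; check Q = 2.6390e-04

x = -0.008645 M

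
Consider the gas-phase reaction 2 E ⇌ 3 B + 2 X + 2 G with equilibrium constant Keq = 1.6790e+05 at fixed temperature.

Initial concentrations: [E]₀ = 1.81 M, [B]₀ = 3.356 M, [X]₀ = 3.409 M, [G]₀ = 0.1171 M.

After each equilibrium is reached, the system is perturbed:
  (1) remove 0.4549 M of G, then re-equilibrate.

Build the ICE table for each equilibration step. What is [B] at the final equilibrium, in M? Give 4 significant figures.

Q₀ = 1.839 vs Keq = 1.6790e+05 ⇒ Q<K, forward
Step 1:
                  E         B         X         G
  init         1.81     3.356     3.409    0.1171
  Δ           -1.54      2.31      1.54      1.54
  eq         0.2699     5.666     4.949     1.657
  solve Keq expr → x = 0.77; check Q = 1.6790e+05
Then remove 0.4549 M of G.
Step 2:
                  E         B         X         G
  init       0.2699     5.666     4.949     1.202
  Δ        -0.05757   0.08636   0.05757   0.05757
  eq         0.2124     5.752     5.007      1.26
  solve Keq expr → x = 0.02879; check Q = 1.6790e+05

[B]_eq = 5.752 M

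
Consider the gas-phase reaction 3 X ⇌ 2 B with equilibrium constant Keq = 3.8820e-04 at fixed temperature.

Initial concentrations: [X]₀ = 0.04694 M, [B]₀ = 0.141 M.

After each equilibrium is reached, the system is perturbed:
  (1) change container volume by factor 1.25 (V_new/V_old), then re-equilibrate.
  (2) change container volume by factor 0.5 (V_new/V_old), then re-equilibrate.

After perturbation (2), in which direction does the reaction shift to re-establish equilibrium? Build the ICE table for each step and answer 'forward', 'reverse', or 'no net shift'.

Q₀ = 192.2 vs Keq = 3.8820e-04 ⇒ Q>K, reverse
Step 1:
                   X          B
  init       0.04694      0.141
  Δ           0.2077    -0.1385
  eq          0.2546   0.002532
  solve Keq expr → x = -0.06923; check Q = 3.8820e-04
Then change container volume by factor 1.25 (V_new/V_old).
Step 2:
                   X          B
  init        0.2037   0.002025
  Δ       3.1445e-04 -2.0963e-04
  eq           0.204   0.001816
  solve Keq expr → x = -1.0482e-04; check Q = 3.8820e-04
Then change container volume by factor 0.5 (V_new/V_old).
Step 3:
                   X          B
  init        0.4081   0.003632
  Δ        -0.002194   0.001463
  eq          0.4059   0.005094
  solve Keq expr → x = 7.3144e-04; check Q = 3.8820e-04

Direction: forward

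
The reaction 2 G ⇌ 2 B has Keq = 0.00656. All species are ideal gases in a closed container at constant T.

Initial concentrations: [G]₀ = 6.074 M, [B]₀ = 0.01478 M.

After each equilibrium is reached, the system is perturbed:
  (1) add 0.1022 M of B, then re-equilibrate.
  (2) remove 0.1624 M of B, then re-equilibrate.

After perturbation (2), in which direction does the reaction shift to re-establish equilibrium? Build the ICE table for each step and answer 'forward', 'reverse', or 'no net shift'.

Direction: forward

Q₀ = 5.9211e-06 vs Keq = 0.00656 ⇒ Q<K, forward
Step 1:
                  G         B
  I           6.074   0.01478
  C         -0.4414    0.4414
  E           5.633    0.4562
  solve Keq expr → x = 0.2207; check Q = 0.00656
Then add 0.1022 M of B.
Step 2:
                  G         B
  I           5.633    0.5584
  C         0.09454  -0.09454
  E           5.727    0.4639
  solve Keq expr → x = -0.04727; check Q = 0.00656
Then remove 0.1624 M of B.
Step 3:
                  G         B
  I           5.727    0.3015
  C         -0.1502    0.1502
  E           5.577    0.4517
  solve Keq expr → x = 0.07512; check Q = 0.00656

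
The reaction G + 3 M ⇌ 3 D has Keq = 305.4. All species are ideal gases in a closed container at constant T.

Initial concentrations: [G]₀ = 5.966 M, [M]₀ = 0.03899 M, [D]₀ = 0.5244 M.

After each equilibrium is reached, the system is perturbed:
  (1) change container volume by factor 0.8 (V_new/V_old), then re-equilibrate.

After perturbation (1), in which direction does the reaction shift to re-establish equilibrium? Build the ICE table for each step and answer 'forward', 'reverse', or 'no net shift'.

Direction: forward

Q₀ = 407.8 vs Keq = 305.4 ⇒ Q>K, reverse
Step 1:
                   G          M          D
  I            5.966    0.03899     0.5244
  C         0.001215   0.003644  -0.003644
  E            5.967    0.04263     0.5208
  solve Keq expr → x = -0.001215; check Q = 305.4
Then change container volume by factor 0.8 (V_new/V_old).
Step 2:
                   G          M          D
  I            7.459    0.05329     0.6509
  C        -0.001183  -0.003548   0.003548
  E            7.458    0.04974     0.6545
  solve Keq expr → x = 0.001183; check Q = 305.4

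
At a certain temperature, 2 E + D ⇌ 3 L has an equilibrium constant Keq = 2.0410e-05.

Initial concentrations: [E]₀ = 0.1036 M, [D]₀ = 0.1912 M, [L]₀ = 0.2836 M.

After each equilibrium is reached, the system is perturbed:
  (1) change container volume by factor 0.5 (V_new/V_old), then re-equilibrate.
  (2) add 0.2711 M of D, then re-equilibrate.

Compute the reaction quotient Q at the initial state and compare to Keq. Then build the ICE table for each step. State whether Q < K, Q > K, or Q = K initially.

Q₀ = 11.12; Q > K (proceeds reverse)

Q₀ = 11.12 vs Keq = 2.0410e-05 ⇒ Q>K, reverse
Step 1:
                  E         D         L
  init       0.1036    0.1912    0.2836
  Δ          0.1839   0.09193   -0.2758
  eq         0.2875    0.2831  0.007816
  solve Keq expr → x = -0.09193; check Q = 2.0410e-05
Then change container volume by factor 0.5 (V_new/V_old).
Step 2:
                  E         D         L
  init       0.5749    0.5663   0.01563
  Δ               0         0         0
  eq         0.5749    0.5663   0.01563
  solve Keq expr → x = 0; check Q = 2.0410e-05
Then add 0.2711 M of D.
Step 3:
                  E         D         L
  init       0.5749    0.8374   0.01563
  Δ       -0.001429 -7.1425e-04  0.002143
  eq         0.5735    0.8366   0.01777
  solve Keq expr → x = 7.1425e-04; check Q = 2.0410e-05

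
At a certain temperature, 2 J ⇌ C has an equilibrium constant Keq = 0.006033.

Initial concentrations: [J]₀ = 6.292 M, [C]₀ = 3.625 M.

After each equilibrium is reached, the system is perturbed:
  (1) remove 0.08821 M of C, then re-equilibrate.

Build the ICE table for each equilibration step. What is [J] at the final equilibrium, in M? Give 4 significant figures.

Q₀ = 0.09157 vs Keq = 0.006033 ⇒ Q>K, reverse
Step 1:
                    J           C
  Initial       6.292       3.625
  Change        5.556      -2.778
  Equil         11.85      0.8469
  solve Keq expr → x = -2.778; check Q = 0.006033
Then remove 0.08821 M of C.
Step 2:
                    J           C
  Initial       11.85      0.7587
  Change      -0.1374     0.06869
  Equil         11.71      0.8274
  solve Keq expr → x = 0.06869; check Q = 0.006033

[J]_eq = 11.71 M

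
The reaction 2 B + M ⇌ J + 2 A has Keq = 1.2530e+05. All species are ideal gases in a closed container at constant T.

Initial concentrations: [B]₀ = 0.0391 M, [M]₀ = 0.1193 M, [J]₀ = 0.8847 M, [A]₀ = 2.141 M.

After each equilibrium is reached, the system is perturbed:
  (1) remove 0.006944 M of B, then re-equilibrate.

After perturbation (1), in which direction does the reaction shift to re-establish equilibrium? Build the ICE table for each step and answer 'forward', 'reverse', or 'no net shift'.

Direction: reverse

Q₀ = 2.2235e+04 vs Keq = 1.2530e+05 ⇒ Q<K, forward
Step 1:
                   B          M          J          A
  I           0.0391     0.1193     0.8847      2.141
  C         -0.02155   -0.01078    0.01078    0.02155
  E          0.01755     0.1085     0.8955      2.163
  solve Keq expr → x = 0.01078; check Q = 1.2530e+05
Then remove 0.006944 M of B.
Step 2:
                   B          M          J          A
  I          0.01061     0.1085     0.8955      2.163
  C         0.006599   0.003299  -0.003299  -0.006599
  E           0.0172     0.1118     0.8922      2.156
  solve Keq expr → x = -0.003299; check Q = 1.2530e+05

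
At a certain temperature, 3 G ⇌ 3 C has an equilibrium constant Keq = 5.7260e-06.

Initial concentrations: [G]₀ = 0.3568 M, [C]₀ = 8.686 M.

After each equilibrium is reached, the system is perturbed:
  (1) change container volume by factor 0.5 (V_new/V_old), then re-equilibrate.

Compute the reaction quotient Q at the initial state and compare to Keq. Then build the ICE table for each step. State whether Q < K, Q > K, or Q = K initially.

Q₀ = 1.4427e+04 vs Keq = 5.7260e-06 ⇒ Q>K, reverse
Step 1:
                  G         C
  I          0.3568     8.686
  C           8.527    -8.527
  E           8.884    0.1589
  solve Keq expr → x = -2.842; check Q = 5.7260e-06
Then change container volume by factor 0.5 (V_new/V_old).
Step 2:
                  G         C
  I           17.77    0.3179
  C               0         0
  E           17.77    0.3179
  solve Keq expr → x = 0; check Q = 5.7260e-06

Q₀ = 1.4427e+04; Q > K (proceeds reverse)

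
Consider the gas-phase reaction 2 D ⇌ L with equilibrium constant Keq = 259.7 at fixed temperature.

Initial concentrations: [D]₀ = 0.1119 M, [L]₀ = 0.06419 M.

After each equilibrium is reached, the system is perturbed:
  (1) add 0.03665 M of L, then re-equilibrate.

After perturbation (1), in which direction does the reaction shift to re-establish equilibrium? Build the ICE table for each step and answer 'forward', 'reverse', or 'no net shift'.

Q₀ = 5.126 vs Keq = 259.7 ⇒ Q<K, forward
Step 1:
                  D         L
  init       0.1119   0.06419
  Δ        -0.09133   0.04567
  eq        0.02057    0.1099
  solve Keq expr → x = 0.04567; check Q = 259.7
Then add 0.03665 M of L.
Step 2:
                  D         L
  init      0.02057    0.1465
  Δ         0.00306  -0.00153
  eq        0.02363     0.145
  solve Keq expr → x = -0.00153; check Q = 259.7

Direction: reverse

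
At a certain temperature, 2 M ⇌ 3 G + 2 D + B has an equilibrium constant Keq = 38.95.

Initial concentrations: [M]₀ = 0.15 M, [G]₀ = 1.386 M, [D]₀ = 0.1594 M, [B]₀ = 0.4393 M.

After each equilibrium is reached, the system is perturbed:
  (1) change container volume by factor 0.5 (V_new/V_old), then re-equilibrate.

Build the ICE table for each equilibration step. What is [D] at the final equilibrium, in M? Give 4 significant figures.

[D]_eq = 0.3589 M

Q₀ = 1.321 vs Keq = 38.95 ⇒ Q<K, forward
Step 1:
                    M           G           D           B
  init           0.15       1.386      0.1594      0.4393
  Δ          -0.09595      0.1439     0.09595     0.04798
  eq          0.05405        1.53      0.2554      0.4873
  solve Keq expr → x = 0.04798; check Q = 38.95
Then change container volume by factor 0.5 (V_new/V_old).
Step 2:
                    M           G           D           B
  init         0.1081        3.06      0.5107      0.9746
  Δ            0.1518     -0.2277     -0.1518    -0.07588
  eq           0.2599       2.832      0.3589      0.8987
  solve Keq expr → x = -0.07588; check Q = 38.95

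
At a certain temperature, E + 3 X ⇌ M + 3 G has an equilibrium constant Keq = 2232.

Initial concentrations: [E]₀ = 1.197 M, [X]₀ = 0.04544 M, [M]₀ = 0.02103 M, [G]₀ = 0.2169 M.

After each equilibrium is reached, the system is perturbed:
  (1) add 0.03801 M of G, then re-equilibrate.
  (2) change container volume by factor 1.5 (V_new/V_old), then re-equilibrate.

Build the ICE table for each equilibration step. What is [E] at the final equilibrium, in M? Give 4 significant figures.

Q₀ = 1.911 vs Keq = 2232 ⇒ Q<K, forward
Step 1:
                   E          X          M          G
  Initial      1.197    0.04544    0.02103     0.2169
  Change    -0.01314   -0.03942    0.01314    0.03942
  Equil        1.184   0.006016    0.03417     0.2563
  solve Keq expr → x = 0.01314; check Q = 2232
Then add 0.03801 M of G.
Step 2:
                   E          X          M          G
  Initial      1.184   0.006016    0.03417     0.2943
  Change  2.8416e-04 8.5247e-04 -2.8416e-04 -8.5247e-04
  Equil        1.184   0.006869    0.03389     0.2935
  solve Keq expr → x = -2.8416e-04; check Q = 2232
Then change container volume by factor 1.5 (V_new/V_old).
Step 3:
                   E          X          M          G
  Initial     0.7894   0.004579    0.02259     0.1957
  Change           0          0          0          0
  Equil       0.7894   0.004579    0.02259     0.1957
  solve Keq expr → x = 0; check Q = 2232

[E]_eq = 0.7894 M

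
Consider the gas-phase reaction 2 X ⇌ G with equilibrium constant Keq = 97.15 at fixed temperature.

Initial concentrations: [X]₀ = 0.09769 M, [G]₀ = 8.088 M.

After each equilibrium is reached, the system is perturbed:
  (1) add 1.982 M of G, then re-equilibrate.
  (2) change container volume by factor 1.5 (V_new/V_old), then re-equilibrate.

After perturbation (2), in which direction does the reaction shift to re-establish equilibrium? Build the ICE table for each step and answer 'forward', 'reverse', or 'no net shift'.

Q₀ = 847.5 vs Keq = 97.15 ⇒ Q>K, reverse
Step 1:
                    X           G
  init        0.09769       8.088
  Δ            0.1892    -0.09458
  eq           0.2868       7.993
  solve Keq expr → x = -0.09458; check Q = 97.15
Then add 1.982 M of G.
Step 2:
                    X           G
  init         0.2868       9.975
  Δ           0.03333    -0.01666
  eq           0.3202       9.959
  solve Keq expr → x = -0.01666; check Q = 97.15
Then change container volume by factor 1.5 (V_new/V_old).
Step 3:
                    X           G
  init         0.2134       6.639
  Δ            0.0475    -0.02375
  eq            0.261       6.615
  solve Keq expr → x = -0.02375; check Q = 97.15

Direction: reverse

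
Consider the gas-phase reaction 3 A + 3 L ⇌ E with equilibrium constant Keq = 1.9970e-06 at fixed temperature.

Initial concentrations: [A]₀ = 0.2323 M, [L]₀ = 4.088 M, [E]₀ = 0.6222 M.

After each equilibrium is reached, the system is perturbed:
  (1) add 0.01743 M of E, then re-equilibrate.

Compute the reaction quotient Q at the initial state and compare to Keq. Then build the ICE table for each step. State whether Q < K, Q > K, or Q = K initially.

Q₀ = 0.7265; Q > K (proceeds reverse)

Q₀ = 0.7265 vs Keq = 1.9970e-06 ⇒ Q>K, reverse
Step 1:
                    A           L           E
  Initial      0.2323       4.088      0.6222
  Change        1.855       1.855     -0.6184
  Equil         2.087       5.943    0.003813
  solve Keq expr → x = -0.6184; check Q = 1.9970e-06
Then add 0.01743 M of E.
Step 2:
                    A           L           E
  Initial       2.087       5.943     0.02124
  Change      0.05111     0.05111    -0.01704
  Equil         2.139       5.994    0.004207
  solve Keq expr → x = -0.01704; check Q = 1.9970e-06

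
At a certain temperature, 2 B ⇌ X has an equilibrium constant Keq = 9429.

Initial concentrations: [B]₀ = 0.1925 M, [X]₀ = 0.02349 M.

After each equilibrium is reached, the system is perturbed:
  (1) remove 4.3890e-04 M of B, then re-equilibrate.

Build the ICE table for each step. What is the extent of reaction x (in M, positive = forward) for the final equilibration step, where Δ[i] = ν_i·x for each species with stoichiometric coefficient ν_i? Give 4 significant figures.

Q₀ = 0.6339 vs Keq = 9429 ⇒ Q<K, forward
Step 1:
                   B          X
  init        0.1925    0.02349
  Δ           -0.189    0.09448
  eq        0.003537      0.118
  solve Keq expr → x = 0.09448; check Q = 9429
Then remove 4.3890e-04 M of B.
Step 2:
                   B          X
  init      0.003098      0.118
  Δ       4.3563e-04 -2.1782e-04
  eq        0.003534     0.1178
  solve Keq expr → x = -2.1782e-04; check Q = 9429

x = -2.1782e-04 M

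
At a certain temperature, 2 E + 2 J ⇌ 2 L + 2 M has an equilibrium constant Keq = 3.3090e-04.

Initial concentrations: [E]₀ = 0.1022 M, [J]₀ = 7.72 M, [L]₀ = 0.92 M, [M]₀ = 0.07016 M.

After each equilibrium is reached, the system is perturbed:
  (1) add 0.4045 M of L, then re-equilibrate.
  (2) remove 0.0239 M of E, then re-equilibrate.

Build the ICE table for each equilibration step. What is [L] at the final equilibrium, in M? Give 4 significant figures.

[L]_eq = 1.269 M

Q₀ = 0.006693 vs Keq = 3.3090e-04 ⇒ Q>K, reverse
Step 1:
                  E         J         L         M
  Initial    0.1022      7.72      0.92   0.07016
  Change    0.04617   0.04617  -0.04617  -0.04617
  Equil      0.1484     7.766    0.8738   0.02399
  solve Keq expr → x = -0.02309; check Q = 3.3090e-04
Then add 0.4045 M of L.
Step 2:
                  E         J         L         M
  Initial    0.1484     7.766     1.278   0.02399
  Change    0.00674   0.00674  -0.00674  -0.00674
  Equil      0.1551     7.773     1.272   0.01725
  solve Keq expr → x = -0.00337; check Q = 3.3090e-04
Then remove 0.0239 M of E.
Step 3:
                  E         J         L         M
  Initial    0.1312     7.773     1.272   0.01725
  Change   0.002363  0.002363 -0.002363 -0.002363
  Equil      0.1336     7.775     1.269   0.01489
  solve Keq expr → x = -0.001181; check Q = 3.3090e-04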